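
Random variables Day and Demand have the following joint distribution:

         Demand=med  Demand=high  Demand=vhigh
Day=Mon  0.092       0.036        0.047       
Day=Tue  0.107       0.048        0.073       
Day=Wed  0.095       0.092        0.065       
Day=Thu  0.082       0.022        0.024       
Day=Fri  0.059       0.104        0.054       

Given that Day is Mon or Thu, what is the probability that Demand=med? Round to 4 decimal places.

0.5743

P(Day=Mon) = 0.092 + 0.036 + 0.047 = 0.175.
P(Day=Thu) = 0.082 + 0.022 + 0.024 = 0.128.
P(Day ∈ {Mon, Thu}) = 0.175 + 0.128 = 0.303; P(Demand=med, Day ∈ {Mon, Thu}) = 0.092 + 0.082 = 0.174.
P(Demand=med | Day ∈ {Mon, Thu}) = 0.174/0.303 = 0.5743.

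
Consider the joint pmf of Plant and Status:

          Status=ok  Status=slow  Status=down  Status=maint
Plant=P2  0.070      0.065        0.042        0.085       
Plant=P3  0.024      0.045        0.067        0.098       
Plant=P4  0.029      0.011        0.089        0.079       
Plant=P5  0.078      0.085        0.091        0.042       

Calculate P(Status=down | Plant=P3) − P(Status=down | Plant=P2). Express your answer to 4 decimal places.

P(Plant=P3) = 0.024 + 0.045 + 0.067 + 0.098 = 0.234; P(Status=down | Plant=P3) = 0.067/0.234 = 0.28632.
P(Plant=P2) = 0.070 + 0.065 + 0.042 + 0.085 = 0.262; P(Status=down | Plant=P2) = 0.042/0.262 = 0.16031.
Difference = 0.1260.

0.1260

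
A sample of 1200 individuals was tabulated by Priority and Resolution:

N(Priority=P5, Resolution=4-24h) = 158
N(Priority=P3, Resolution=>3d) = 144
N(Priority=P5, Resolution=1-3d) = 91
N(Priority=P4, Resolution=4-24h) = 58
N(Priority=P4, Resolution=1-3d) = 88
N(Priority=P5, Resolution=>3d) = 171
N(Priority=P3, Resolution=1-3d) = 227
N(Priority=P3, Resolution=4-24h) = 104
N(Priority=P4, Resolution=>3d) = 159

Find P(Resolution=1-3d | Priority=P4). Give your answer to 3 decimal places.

Total with Priority=P4: 58 + 88 + 159 = 305.
P(Resolution=1-3d | Priority=P4) = 88/305 = 0.289.

0.289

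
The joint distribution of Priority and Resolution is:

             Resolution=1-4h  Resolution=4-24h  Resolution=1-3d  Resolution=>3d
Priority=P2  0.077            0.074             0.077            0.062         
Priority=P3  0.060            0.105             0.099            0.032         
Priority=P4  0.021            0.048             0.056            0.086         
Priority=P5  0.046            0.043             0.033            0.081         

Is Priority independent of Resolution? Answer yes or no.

P(Priority=P3) = 0.296 and P(Resolution=>3d) = 0.261, so their product is 0.07726, but P(Priority=P3, Resolution=>3d) = 0.032. Since these differ, Priority and Resolution are not independent.

no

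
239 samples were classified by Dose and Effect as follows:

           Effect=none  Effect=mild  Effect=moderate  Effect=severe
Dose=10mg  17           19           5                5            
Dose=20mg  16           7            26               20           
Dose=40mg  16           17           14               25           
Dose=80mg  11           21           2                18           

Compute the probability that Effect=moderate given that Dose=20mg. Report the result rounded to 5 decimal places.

Total with Dose=20mg: 16 + 7 + 26 + 20 = 69.
P(Effect=moderate | Dose=20mg) = 26/69 = 0.37681.

0.37681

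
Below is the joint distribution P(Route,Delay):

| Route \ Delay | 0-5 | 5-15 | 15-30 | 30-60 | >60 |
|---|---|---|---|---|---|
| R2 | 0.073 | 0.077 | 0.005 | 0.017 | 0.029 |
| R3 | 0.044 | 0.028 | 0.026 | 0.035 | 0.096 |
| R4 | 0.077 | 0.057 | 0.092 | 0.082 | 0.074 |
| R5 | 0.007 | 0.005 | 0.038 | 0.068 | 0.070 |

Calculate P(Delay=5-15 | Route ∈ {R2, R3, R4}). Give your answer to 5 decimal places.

P(Route=R2) = 0.073 + 0.077 + 0.005 + 0.017 + 0.029 = 0.201.
P(Route=R3) = 0.044 + 0.028 + 0.026 + 0.035 + 0.096 = 0.229.
P(Route=R4) = 0.077 + 0.057 + 0.092 + 0.082 + 0.074 = 0.382.
P(Route ∈ {R2, R3, R4}) = 0.201 + 0.229 + 0.382 = 0.812; P(Delay=5-15, Route ∈ {R2, R3, R4}) = 0.077 + 0.028 + 0.057 = 0.162.
P(Delay=5-15 | Route ∈ {R2, R3, R4}) = 0.162/0.812 = 0.19951.

0.19951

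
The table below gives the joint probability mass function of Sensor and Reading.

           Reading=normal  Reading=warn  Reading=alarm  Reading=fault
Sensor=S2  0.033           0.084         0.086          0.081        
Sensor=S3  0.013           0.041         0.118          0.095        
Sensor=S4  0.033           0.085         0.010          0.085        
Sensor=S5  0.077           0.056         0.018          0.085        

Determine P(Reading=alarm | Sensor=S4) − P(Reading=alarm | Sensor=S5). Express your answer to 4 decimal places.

P(Sensor=S4) = 0.033 + 0.085 + 0.010 + 0.085 = 0.213; P(Reading=alarm | Sensor=S4) = 0.010/0.213 = 0.04695.
P(Sensor=S5) = 0.077 + 0.056 + 0.018 + 0.085 = 0.236; P(Reading=alarm | Sensor=S5) = 0.018/0.236 = 0.07627.
Difference = -0.0293.

-0.0293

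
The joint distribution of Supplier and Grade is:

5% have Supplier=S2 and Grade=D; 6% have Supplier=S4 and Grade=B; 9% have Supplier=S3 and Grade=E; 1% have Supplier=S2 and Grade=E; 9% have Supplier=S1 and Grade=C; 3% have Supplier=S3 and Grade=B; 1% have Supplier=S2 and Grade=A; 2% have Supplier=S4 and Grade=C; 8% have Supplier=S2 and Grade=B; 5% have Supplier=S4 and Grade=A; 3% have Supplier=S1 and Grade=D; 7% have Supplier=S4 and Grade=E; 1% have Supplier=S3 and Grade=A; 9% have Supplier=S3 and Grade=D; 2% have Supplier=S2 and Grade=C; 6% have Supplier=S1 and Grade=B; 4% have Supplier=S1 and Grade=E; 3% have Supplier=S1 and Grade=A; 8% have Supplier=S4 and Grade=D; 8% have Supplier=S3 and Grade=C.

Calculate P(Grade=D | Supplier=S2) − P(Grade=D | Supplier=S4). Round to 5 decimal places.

P(Supplier=S2) = 0.01 + 0.08 + 0.02 + 0.05 + 0.01 = 0.17; P(Grade=D | Supplier=S2) = 0.05/0.17 = 0.294118.
P(Supplier=S4) = 0.05 + 0.06 + 0.02 + 0.08 + 0.07 = 0.28; P(Grade=D | Supplier=S4) = 0.08/0.28 = 0.285714.
Difference = 0.00840.

0.00840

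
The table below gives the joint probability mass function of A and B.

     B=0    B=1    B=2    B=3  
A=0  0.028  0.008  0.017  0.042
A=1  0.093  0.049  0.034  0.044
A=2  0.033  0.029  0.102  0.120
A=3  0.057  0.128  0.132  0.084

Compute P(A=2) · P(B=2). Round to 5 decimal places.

0.08094

P(A=2) = 0.033 + 0.029 + 0.102 + 0.120 = 0.284.
P(B=2) = 0.017 + 0.034 + 0.102 + 0.132 = 0.285.
Product: 0.284 × 0.285 = 0.08094.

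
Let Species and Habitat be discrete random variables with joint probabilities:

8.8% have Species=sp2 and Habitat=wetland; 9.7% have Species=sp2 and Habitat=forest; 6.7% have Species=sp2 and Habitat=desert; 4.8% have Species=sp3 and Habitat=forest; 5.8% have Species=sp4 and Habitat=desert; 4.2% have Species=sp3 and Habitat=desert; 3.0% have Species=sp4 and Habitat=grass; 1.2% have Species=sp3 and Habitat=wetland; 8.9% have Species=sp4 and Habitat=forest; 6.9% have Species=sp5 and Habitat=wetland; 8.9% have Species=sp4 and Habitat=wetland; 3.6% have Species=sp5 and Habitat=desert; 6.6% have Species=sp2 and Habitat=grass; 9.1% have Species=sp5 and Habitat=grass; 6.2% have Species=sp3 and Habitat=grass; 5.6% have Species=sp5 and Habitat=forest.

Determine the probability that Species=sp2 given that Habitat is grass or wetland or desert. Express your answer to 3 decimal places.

0.311

P(Habitat=grass) = 0.066 + 0.062 + 0.030 + 0.091 = 0.249.
P(Habitat=wetland) = 0.088 + 0.012 + 0.089 + 0.069 = 0.258.
P(Habitat=desert) = 0.067 + 0.042 + 0.058 + 0.036 = 0.203.
P(Habitat ∈ {grass, wetland, desert}) = 0.249 + 0.258 + 0.203 = 0.710; P(Species=sp2, Habitat ∈ {grass, wetland, desert}) = 0.066 + 0.088 + 0.067 = 0.221.
P(Species=sp2 | Habitat ∈ {grass, wetland, desert}) = 0.221/0.710 = 0.311.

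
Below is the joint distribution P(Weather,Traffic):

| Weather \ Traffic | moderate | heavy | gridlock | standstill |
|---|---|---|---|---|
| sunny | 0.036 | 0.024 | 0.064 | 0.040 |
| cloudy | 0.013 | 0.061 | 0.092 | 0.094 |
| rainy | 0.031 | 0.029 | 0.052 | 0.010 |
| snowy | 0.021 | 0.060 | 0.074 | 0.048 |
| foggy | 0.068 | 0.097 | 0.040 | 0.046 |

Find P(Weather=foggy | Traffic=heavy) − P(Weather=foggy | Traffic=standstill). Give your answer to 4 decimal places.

0.1647

P(Traffic=heavy) = 0.024 + 0.061 + 0.029 + 0.060 + 0.097 = 0.271; P(Weather=foggy | Traffic=heavy) = 0.097/0.271 = 0.35793.
P(Traffic=standstill) = 0.040 + 0.094 + 0.010 + 0.048 + 0.046 = 0.238; P(Weather=foggy | Traffic=standstill) = 0.046/0.238 = 0.19328.
Difference = 0.1647.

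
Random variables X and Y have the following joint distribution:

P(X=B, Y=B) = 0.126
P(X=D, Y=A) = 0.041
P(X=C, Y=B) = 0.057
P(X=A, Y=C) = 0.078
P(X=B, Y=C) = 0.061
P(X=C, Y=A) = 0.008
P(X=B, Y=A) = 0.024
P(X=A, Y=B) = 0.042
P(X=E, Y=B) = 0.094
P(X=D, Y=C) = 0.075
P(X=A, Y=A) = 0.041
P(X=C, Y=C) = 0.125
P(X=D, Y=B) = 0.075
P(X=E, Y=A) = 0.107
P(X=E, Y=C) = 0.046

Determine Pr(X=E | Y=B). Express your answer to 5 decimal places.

P(Y=B) = 0.042 + 0.126 + 0.057 + 0.075 + 0.094 = 0.394.
P(X=E | Y=B) = 0.094/0.394 = 0.23858.

0.23858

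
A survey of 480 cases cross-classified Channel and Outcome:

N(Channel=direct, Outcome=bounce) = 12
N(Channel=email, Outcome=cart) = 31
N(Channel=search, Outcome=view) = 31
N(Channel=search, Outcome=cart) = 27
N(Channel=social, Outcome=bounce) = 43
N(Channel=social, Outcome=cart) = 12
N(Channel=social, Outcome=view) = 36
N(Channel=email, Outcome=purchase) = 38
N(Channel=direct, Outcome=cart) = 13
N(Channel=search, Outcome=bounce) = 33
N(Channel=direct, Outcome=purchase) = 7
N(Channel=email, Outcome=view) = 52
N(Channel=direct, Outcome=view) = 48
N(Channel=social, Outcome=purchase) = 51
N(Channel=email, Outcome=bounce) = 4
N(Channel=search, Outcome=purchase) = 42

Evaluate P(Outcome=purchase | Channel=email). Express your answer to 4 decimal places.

Total with Channel=email: 4 + 52 + 31 + 38 = 125.
P(Outcome=purchase | Channel=email) = 38/125 = 0.3040.

0.3040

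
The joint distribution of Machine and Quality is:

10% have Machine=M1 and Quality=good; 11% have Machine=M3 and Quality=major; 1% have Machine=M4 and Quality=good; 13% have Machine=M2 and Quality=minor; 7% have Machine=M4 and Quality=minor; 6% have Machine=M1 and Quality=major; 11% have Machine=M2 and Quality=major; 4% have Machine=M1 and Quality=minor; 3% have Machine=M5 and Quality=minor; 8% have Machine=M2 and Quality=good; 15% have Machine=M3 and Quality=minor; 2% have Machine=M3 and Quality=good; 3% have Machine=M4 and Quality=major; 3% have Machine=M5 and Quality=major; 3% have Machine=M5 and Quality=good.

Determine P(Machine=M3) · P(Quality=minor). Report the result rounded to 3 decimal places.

0.118

P(Machine=M3) = 0.02 + 0.15 + 0.11 = 0.28.
P(Quality=minor) = 0.04 + 0.13 + 0.15 + 0.07 + 0.03 = 0.42.
Product: 0.28 × 0.42 = 0.118.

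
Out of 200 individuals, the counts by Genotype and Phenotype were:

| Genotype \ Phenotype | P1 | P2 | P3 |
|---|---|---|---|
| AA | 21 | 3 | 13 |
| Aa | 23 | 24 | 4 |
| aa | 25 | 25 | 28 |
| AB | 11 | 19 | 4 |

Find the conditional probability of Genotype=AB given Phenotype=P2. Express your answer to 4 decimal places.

Total with Phenotype=P2: 3 + 24 + 25 + 19 = 71.
P(Genotype=AB | Phenotype=P2) = 19/71 = 0.2676.

0.2676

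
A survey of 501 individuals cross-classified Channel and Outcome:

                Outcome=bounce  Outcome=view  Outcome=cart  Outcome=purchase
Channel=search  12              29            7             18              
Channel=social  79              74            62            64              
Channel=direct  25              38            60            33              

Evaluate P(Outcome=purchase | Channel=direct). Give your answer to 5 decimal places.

Total with Channel=direct: 25 + 38 + 60 + 33 = 156.
P(Outcome=purchase | Channel=direct) = 33/156 = 0.21154.

0.21154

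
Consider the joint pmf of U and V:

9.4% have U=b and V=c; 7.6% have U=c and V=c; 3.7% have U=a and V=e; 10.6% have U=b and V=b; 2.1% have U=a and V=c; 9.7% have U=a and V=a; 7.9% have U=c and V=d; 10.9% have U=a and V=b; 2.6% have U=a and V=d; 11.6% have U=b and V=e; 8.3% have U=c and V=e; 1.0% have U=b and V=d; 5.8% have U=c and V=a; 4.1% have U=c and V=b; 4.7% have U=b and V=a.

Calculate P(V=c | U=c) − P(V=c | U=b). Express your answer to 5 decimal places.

-0.02649

P(U=c) = 0.058 + 0.041 + 0.076 + 0.079 + 0.083 = 0.337; P(V=c | U=c) = 0.076/0.337 = 0.225519.
P(U=b) = 0.047 + 0.106 + 0.094 + 0.010 + 0.116 = 0.373; P(V=c | U=b) = 0.094/0.373 = 0.252011.
Difference = -0.02649.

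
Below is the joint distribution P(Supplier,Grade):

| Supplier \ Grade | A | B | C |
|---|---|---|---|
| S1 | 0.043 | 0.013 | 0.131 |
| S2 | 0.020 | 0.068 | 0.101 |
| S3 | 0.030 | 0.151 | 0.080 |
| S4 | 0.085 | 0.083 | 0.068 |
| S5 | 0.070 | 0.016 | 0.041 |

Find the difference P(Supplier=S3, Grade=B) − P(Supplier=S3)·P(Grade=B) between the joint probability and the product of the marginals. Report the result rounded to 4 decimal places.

0.0646

P(Supplier=S3) = 0.030 + 0.151 + 0.080 = 0.261.
P(Grade=B) = 0.013 + 0.068 + 0.151 + 0.083 + 0.016 = 0.331.
P(Supplier=S3, Grade=B) − P(Supplier=S3)P(Grade=B) = 0.151 − 0.261×0.331 = 0.0646.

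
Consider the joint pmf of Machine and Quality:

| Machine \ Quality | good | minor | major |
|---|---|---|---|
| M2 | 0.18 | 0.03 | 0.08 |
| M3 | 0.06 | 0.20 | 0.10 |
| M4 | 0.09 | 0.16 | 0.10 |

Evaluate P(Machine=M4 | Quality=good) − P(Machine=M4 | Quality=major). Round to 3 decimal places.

P(Quality=good) = 0.18 + 0.06 + 0.09 = 0.33; P(Machine=M4 | Quality=good) = 0.09/0.33 = 0.2727.
P(Quality=major) = 0.08 + 0.10 + 0.10 = 0.28; P(Machine=M4 | Quality=major) = 0.10/0.28 = 0.3571.
Difference = -0.084.

-0.084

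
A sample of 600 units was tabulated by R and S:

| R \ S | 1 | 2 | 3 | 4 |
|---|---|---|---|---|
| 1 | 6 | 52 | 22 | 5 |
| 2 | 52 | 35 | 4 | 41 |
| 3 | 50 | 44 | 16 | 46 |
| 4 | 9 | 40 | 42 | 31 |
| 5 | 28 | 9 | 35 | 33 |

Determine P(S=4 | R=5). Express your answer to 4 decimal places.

0.3143

Total with R=5: 28 + 9 + 35 + 33 = 105.
P(S=4 | R=5) = 33/105 = 0.3143.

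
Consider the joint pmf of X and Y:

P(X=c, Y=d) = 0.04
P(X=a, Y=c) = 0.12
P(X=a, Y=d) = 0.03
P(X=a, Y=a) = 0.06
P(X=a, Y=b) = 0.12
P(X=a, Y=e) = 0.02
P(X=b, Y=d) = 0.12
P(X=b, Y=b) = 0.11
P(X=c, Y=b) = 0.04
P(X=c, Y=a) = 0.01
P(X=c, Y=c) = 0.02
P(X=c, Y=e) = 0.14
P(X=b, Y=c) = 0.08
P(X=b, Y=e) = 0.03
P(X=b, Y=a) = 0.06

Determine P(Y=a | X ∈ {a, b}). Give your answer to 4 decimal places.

P(X=a) = 0.06 + 0.12 + 0.12 + 0.03 + 0.02 = 0.35.
P(X=b) = 0.06 + 0.11 + 0.08 + 0.12 + 0.03 = 0.40.
P(X ∈ {a, b}) = 0.35 + 0.40 = 0.75; P(Y=a, X ∈ {a, b}) = 0.06 + 0.06 = 0.12.
P(Y=a | X ∈ {a, b}) = 0.12/0.75 = 0.1600.

0.1600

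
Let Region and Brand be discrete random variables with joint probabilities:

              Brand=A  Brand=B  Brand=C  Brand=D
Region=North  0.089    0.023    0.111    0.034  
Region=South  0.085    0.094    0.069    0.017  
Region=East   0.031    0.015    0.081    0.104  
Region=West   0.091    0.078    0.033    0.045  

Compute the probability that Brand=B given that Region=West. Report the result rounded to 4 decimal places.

0.3158

P(Region=West) = 0.091 + 0.078 + 0.033 + 0.045 = 0.247.
P(Brand=B | Region=West) = 0.078/0.247 = 0.3158.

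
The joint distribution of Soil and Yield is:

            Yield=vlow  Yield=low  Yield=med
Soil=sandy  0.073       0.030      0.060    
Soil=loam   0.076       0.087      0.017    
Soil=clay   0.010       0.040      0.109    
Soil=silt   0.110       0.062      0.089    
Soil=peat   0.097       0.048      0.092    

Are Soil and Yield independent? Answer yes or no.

no

P(Soil=clay) = 0.159 and P(Yield=med) = 0.367, so their product is 0.05835, but P(Soil=clay, Yield=med) = 0.109. Since these differ, Soil and Yield are not independent.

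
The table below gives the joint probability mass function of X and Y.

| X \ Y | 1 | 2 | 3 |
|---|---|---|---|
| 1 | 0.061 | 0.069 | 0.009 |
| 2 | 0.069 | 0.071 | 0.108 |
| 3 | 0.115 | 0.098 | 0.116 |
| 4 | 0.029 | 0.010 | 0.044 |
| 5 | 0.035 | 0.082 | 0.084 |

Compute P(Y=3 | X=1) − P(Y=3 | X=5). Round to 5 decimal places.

-0.35316

P(X=1) = 0.061 + 0.069 + 0.009 = 0.139; P(Y=3 | X=1) = 0.009/0.139 = 0.064748.
P(X=5) = 0.035 + 0.082 + 0.084 = 0.201; P(Y=3 | X=5) = 0.084/0.201 = 0.417910.
Difference = -0.35316.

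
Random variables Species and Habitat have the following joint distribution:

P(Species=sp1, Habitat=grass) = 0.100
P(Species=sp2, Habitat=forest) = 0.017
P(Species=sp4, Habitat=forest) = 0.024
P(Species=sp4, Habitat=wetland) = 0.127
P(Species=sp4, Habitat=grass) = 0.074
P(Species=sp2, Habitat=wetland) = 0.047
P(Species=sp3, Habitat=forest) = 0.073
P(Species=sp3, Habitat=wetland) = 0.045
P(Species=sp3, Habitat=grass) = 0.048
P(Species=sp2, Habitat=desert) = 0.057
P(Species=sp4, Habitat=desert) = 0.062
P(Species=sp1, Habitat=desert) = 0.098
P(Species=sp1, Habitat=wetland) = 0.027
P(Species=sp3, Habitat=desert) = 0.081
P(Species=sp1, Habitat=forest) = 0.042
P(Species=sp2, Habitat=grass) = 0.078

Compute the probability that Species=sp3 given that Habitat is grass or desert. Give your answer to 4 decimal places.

0.2157

P(Habitat=grass) = 0.100 + 0.078 + 0.048 + 0.074 = 0.300.
P(Habitat=desert) = 0.098 + 0.057 + 0.081 + 0.062 = 0.298.
P(Habitat ∈ {grass, desert}) = 0.300 + 0.298 = 0.598; P(Species=sp3, Habitat ∈ {grass, desert}) = 0.048 + 0.081 = 0.129.
P(Species=sp3 | Habitat ∈ {grass, desert}) = 0.129/0.598 = 0.2157.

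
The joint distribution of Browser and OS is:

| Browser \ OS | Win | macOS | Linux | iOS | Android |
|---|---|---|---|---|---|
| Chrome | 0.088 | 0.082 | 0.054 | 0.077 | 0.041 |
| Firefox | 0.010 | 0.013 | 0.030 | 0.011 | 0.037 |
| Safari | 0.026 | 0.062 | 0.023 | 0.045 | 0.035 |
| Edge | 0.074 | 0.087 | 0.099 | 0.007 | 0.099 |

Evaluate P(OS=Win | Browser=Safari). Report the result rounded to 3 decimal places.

0.136

P(Browser=Safari) = 0.026 + 0.062 + 0.023 + 0.045 + 0.035 = 0.191.
P(OS=Win | Browser=Safari) = 0.026/0.191 = 0.136.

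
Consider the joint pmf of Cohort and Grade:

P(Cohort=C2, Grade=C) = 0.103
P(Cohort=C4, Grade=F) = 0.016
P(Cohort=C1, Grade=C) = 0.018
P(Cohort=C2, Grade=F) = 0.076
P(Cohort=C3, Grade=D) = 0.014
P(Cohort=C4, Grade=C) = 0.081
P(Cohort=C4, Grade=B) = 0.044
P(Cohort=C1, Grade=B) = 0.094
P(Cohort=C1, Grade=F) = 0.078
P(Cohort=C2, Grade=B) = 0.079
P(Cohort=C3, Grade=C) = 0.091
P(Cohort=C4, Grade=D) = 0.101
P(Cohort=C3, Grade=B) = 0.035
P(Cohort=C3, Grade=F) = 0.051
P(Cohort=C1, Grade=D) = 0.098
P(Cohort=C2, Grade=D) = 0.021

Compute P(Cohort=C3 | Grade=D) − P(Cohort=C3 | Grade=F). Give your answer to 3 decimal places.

P(Grade=D) = 0.098 + 0.021 + 0.014 + 0.101 = 0.234; P(Cohort=C3 | Grade=D) = 0.014/0.234 = 0.0598.
P(Grade=F) = 0.078 + 0.076 + 0.051 + 0.016 = 0.221; P(Cohort=C3 | Grade=F) = 0.051/0.221 = 0.2308.
Difference = -0.171.

-0.171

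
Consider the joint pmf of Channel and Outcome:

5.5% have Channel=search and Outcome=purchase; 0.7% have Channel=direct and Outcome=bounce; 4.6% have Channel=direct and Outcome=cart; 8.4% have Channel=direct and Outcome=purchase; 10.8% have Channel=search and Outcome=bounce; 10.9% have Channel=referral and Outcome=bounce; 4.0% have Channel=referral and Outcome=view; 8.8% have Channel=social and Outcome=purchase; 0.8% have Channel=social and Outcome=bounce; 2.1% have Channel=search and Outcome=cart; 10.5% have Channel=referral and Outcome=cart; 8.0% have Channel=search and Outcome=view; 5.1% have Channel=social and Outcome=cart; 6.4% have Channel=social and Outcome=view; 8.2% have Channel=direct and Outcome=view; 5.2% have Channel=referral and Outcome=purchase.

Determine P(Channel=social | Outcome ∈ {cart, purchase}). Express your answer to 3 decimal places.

0.277

P(Outcome=cart) = 0.021 + 0.051 + 0.046 + 0.105 = 0.223.
P(Outcome=purchase) = 0.055 + 0.088 + 0.084 + 0.052 = 0.279.
P(Outcome ∈ {cart, purchase}) = 0.223 + 0.279 = 0.502; P(Channel=social, Outcome ∈ {cart, purchase}) = 0.051 + 0.088 = 0.139.
P(Channel=social | Outcome ∈ {cart, purchase}) = 0.139/0.502 = 0.277.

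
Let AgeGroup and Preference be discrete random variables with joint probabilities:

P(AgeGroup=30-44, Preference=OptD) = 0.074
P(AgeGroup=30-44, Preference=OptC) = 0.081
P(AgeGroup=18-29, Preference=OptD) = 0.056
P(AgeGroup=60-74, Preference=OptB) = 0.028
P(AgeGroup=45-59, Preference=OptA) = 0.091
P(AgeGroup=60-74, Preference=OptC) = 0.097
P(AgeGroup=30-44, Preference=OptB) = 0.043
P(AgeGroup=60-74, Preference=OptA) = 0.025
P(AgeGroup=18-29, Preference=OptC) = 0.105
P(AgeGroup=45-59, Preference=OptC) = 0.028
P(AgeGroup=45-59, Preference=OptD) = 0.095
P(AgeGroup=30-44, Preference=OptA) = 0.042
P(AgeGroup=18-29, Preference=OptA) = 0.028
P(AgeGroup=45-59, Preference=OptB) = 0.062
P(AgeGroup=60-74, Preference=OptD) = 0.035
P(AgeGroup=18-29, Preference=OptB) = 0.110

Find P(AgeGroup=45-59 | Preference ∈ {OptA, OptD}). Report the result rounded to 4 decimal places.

0.4170

P(Preference=OptA) = 0.028 + 0.042 + 0.091 + 0.025 = 0.186.
P(Preference=OptD) = 0.056 + 0.074 + 0.095 + 0.035 = 0.260.
P(Preference ∈ {OptA, OptD}) = 0.186 + 0.260 = 0.446; P(AgeGroup=45-59, Preference ∈ {OptA, OptD}) = 0.091 + 0.095 = 0.186.
P(AgeGroup=45-59 | Preference ∈ {OptA, OptD}) = 0.186/0.446 = 0.4170.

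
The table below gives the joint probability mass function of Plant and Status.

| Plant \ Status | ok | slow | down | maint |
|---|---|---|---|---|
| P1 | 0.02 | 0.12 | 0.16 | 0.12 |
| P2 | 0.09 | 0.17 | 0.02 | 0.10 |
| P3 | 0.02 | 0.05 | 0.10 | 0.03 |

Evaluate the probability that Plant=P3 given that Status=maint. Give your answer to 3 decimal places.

P(Status=maint) = 0.12 + 0.10 + 0.03 = 0.25.
P(Plant=P3 | Status=maint) = 0.03/0.25 = 0.120.

0.120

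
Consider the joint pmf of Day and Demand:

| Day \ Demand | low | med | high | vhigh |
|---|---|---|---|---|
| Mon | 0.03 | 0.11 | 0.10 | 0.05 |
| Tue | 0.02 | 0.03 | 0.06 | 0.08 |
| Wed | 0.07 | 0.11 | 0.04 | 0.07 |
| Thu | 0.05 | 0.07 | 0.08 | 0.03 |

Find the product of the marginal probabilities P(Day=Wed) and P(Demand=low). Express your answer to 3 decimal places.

0.049

P(Day=Wed) = 0.07 + 0.11 + 0.04 + 0.07 = 0.29.
P(Demand=low) = 0.03 + 0.02 + 0.07 + 0.05 = 0.17.
Product: 0.29 × 0.17 = 0.049.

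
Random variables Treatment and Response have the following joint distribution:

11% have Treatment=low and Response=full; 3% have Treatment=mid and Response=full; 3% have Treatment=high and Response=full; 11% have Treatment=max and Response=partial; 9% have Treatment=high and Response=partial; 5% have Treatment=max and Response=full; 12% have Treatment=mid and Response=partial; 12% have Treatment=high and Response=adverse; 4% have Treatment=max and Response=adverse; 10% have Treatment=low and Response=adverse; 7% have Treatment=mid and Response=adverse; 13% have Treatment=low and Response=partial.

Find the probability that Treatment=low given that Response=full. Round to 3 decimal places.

P(Response=full) = 0.11 + 0.03 + 0.03 + 0.05 = 0.22.
P(Treatment=low | Response=full) = 0.11/0.22 = 0.500.

0.500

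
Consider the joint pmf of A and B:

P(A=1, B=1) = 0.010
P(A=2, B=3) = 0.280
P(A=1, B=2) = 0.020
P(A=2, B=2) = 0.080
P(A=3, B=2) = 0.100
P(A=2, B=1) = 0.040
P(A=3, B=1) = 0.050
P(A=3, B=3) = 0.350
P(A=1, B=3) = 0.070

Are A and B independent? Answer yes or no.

Every cell satisfies P(A,B) = P(A)·P(B). For instance P(A=1) = 0.100, P(B=3) = 0.700, and 0.100×0.700 = 0.070 matches the joint entry. So A and B are independent.

yes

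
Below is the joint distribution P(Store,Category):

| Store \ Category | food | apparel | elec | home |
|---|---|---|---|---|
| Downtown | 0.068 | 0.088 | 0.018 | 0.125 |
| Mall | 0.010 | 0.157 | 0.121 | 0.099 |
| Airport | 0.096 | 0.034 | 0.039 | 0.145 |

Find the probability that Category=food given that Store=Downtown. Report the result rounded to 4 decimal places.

0.2274

P(Store=Downtown) = 0.068 + 0.088 + 0.018 + 0.125 = 0.299.
P(Category=food | Store=Downtown) = 0.068/0.299 = 0.2274.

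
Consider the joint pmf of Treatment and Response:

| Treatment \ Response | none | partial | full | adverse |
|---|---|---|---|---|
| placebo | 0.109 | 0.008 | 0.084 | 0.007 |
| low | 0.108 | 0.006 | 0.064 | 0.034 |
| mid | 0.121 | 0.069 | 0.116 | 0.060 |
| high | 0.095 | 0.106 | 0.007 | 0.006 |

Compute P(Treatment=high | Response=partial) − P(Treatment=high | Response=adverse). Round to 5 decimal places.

0.50477

P(Response=partial) = 0.008 + 0.006 + 0.069 + 0.106 = 0.189; P(Treatment=high | Response=partial) = 0.106/0.189 = 0.560847.
P(Response=adverse) = 0.007 + 0.034 + 0.060 + 0.006 = 0.107; P(Treatment=high | Response=adverse) = 0.006/0.107 = 0.056075.
Difference = 0.50477.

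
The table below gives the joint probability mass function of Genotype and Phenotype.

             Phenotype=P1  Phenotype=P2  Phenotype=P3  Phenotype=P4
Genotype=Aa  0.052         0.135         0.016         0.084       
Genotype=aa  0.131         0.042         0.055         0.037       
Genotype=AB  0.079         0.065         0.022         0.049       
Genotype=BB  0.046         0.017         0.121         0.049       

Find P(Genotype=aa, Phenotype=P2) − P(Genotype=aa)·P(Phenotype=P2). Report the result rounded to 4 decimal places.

-0.0266

P(Genotype=aa) = 0.131 + 0.042 + 0.055 + 0.037 = 0.265.
P(Phenotype=P2) = 0.135 + 0.042 + 0.065 + 0.017 = 0.259.
P(Genotype=aa, Phenotype=P2) − P(Genotype=aa)P(Phenotype=P2) = 0.042 − 0.265×0.259 = -0.0266.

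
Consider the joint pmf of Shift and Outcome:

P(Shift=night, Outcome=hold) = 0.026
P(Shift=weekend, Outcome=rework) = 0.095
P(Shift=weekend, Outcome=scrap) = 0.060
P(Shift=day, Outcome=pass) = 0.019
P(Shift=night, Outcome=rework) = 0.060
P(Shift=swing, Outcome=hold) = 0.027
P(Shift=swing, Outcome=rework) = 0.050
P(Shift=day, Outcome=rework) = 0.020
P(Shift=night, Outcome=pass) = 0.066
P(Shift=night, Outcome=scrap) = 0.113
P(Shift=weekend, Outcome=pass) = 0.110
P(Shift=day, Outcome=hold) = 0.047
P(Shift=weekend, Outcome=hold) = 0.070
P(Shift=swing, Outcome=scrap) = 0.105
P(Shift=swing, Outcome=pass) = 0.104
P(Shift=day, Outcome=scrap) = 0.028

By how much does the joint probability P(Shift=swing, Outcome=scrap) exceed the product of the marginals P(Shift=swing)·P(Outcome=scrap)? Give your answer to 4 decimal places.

P(Shift=swing) = 0.104 + 0.050 + 0.105 + 0.027 = 0.286.
P(Outcome=scrap) = 0.028 + 0.105 + 0.113 + 0.060 = 0.306.
P(Shift=swing, Outcome=scrap) − P(Shift=swing)P(Outcome=scrap) = 0.105 − 0.286×0.306 = 0.0175.

0.0175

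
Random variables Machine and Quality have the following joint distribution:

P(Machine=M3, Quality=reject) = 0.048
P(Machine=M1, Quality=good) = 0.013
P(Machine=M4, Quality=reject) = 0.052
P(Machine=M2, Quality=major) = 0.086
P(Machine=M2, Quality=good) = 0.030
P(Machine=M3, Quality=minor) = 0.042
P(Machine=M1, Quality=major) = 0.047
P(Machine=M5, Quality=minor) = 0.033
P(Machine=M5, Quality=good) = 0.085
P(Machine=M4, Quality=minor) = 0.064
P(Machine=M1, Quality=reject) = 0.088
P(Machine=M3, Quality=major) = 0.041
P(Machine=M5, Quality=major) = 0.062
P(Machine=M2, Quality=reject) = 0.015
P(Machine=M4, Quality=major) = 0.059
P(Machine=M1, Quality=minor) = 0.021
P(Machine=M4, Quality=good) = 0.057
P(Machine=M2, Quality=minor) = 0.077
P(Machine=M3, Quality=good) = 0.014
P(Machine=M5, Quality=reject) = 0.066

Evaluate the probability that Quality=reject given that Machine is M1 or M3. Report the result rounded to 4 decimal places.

0.4331

P(Machine=M1) = 0.013 + 0.021 + 0.047 + 0.088 = 0.169.
P(Machine=M3) = 0.014 + 0.042 + 0.041 + 0.048 = 0.145.
P(Machine ∈ {M1, M3}) = 0.169 + 0.145 = 0.314; P(Quality=reject, Machine ∈ {M1, M3}) = 0.088 + 0.048 = 0.136.
P(Quality=reject | Machine ∈ {M1, M3}) = 0.136/0.314 = 0.4331.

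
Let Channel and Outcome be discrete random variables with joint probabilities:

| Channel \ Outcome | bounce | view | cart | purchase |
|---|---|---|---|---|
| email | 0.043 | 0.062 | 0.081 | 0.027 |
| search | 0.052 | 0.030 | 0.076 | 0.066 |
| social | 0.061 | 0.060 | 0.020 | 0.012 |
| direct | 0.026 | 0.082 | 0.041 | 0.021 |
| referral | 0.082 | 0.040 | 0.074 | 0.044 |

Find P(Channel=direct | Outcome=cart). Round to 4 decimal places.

0.1404

P(Outcome=cart) = 0.081 + 0.076 + 0.020 + 0.041 + 0.074 = 0.292.
P(Channel=direct | Outcome=cart) = 0.041/0.292 = 0.1404.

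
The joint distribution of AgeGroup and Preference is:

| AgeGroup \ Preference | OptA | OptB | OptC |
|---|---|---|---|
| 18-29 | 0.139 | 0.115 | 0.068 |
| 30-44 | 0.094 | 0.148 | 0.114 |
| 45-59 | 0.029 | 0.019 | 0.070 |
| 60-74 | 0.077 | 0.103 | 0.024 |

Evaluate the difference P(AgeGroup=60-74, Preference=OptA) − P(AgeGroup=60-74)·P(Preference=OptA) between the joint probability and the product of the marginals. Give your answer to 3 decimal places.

P(AgeGroup=60-74) = 0.077 + 0.103 + 0.024 = 0.204.
P(Preference=OptA) = 0.139 + 0.094 + 0.029 + 0.077 = 0.339.
P(AgeGroup=60-74, Preference=OptA) − P(AgeGroup=60-74)P(Preference=OptA) = 0.077 − 0.204×0.339 = 0.008.

0.008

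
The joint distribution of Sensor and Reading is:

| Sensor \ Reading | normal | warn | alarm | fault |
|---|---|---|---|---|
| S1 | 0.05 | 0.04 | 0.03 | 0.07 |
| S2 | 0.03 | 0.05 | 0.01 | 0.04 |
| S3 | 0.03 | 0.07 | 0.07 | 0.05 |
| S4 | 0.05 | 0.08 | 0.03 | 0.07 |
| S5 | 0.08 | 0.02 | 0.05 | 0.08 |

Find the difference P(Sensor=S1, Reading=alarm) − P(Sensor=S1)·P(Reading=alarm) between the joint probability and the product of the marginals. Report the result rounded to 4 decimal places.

-0.0061

P(Sensor=S1) = 0.05 + 0.04 + 0.03 + 0.07 = 0.19.
P(Reading=alarm) = 0.03 + 0.01 + 0.07 + 0.03 + 0.05 = 0.19.
P(Sensor=S1, Reading=alarm) − P(Sensor=S1)P(Reading=alarm) = 0.03 − 0.19×0.19 = -0.0061.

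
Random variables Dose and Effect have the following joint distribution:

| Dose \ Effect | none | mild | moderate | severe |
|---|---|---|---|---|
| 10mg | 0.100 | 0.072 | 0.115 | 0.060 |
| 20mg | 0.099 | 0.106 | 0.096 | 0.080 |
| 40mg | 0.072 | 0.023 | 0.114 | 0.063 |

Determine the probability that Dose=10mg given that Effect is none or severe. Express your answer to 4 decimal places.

0.3376

P(Effect=none) = 0.100 + 0.099 + 0.072 = 0.271.
P(Effect=severe) = 0.060 + 0.080 + 0.063 = 0.203.
P(Effect ∈ {none, severe}) = 0.271 + 0.203 = 0.474; P(Dose=10mg, Effect ∈ {none, severe}) = 0.100 + 0.060 = 0.160.
P(Dose=10mg | Effect ∈ {none, severe}) = 0.160/0.474 = 0.3376.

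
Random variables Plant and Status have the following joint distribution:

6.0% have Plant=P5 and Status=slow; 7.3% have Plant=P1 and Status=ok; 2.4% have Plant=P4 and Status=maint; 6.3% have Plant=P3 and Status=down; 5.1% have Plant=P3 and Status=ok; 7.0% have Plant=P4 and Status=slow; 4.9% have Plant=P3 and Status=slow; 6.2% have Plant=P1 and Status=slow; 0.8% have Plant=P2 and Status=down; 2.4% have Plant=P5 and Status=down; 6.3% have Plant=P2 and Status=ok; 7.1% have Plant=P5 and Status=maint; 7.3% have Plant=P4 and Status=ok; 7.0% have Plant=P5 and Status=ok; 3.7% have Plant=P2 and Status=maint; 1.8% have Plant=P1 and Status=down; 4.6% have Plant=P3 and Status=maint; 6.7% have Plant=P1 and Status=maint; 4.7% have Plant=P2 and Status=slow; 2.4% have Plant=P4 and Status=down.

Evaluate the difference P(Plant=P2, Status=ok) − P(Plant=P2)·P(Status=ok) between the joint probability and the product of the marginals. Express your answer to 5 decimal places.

P(Plant=P2) = 0.063 + 0.047 + 0.008 + 0.037 = 0.155.
P(Status=ok) = 0.073 + 0.063 + 0.051 + 0.073 + 0.070 = 0.330.
P(Plant=P2, Status=ok) − P(Plant=P2)P(Status=ok) = 0.063 − 0.155×0.330 = 0.01185.

0.01185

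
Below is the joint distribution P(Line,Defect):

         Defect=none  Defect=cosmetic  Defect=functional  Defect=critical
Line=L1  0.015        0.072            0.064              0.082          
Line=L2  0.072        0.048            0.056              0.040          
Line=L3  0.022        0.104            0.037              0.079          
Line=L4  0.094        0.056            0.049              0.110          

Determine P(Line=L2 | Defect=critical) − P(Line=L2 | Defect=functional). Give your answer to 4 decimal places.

-0.1432

P(Defect=critical) = 0.082 + 0.040 + 0.079 + 0.110 = 0.311; P(Line=L2 | Defect=critical) = 0.040/0.311 = 0.12862.
P(Defect=functional) = 0.064 + 0.056 + 0.037 + 0.049 = 0.206; P(Line=L2 | Defect=functional) = 0.056/0.206 = 0.27184.
Difference = -0.1432.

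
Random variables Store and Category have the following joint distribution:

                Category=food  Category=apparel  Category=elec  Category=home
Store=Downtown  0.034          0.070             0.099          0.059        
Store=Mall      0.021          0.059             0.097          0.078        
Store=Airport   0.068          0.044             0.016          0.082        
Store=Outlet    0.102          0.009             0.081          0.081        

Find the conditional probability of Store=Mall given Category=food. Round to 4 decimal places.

0.0933

P(Category=food) = 0.034 + 0.021 + 0.068 + 0.102 = 0.225.
P(Store=Mall | Category=food) = 0.021/0.225 = 0.0933.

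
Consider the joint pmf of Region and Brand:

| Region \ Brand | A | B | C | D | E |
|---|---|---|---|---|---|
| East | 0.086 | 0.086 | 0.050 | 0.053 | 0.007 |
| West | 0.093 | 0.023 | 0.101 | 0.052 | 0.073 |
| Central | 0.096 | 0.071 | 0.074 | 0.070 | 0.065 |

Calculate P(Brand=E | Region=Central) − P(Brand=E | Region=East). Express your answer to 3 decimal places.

P(Region=Central) = 0.096 + 0.071 + 0.074 + 0.070 + 0.065 = 0.376; P(Brand=E | Region=Central) = 0.065/0.376 = 0.1729.
P(Region=East) = 0.086 + 0.086 + 0.050 + 0.053 + 0.007 = 0.282; P(Brand=E | Region=East) = 0.007/0.282 = 0.0248.
Difference = 0.148.

0.148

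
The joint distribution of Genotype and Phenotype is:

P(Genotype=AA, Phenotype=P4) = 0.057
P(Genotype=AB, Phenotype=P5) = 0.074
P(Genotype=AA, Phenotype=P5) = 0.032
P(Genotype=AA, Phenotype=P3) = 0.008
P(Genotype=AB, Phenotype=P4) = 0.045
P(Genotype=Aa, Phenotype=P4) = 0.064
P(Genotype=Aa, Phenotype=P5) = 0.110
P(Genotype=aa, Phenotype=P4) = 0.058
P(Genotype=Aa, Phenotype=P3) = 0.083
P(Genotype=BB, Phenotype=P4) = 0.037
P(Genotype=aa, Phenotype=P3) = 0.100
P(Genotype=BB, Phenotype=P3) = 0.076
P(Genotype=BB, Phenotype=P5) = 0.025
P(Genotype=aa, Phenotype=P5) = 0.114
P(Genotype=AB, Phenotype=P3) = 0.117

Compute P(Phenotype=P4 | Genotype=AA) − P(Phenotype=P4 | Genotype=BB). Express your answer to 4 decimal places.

P(Genotype=AA) = 0.008 + 0.057 + 0.032 = 0.097; P(Phenotype=P4 | Genotype=AA) = 0.057/0.097 = 0.58763.
P(Genotype=BB) = 0.076 + 0.037 + 0.025 = 0.138; P(Phenotype=P4 | Genotype=BB) = 0.037/0.138 = 0.26812.
Difference = 0.3195.

0.3195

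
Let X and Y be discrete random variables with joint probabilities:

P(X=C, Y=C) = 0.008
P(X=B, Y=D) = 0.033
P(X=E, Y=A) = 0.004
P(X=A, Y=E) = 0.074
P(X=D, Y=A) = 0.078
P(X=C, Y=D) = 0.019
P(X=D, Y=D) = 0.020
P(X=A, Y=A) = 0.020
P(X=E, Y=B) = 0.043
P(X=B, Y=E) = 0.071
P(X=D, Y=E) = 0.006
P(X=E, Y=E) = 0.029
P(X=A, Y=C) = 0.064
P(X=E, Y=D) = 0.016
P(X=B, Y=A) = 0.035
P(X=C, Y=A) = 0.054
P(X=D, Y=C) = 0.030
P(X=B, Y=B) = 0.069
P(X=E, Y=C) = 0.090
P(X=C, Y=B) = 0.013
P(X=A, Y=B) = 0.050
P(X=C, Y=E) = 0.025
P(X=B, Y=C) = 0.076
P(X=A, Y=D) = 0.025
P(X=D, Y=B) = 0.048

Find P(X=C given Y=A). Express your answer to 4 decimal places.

0.2827

P(Y=A) = 0.020 + 0.035 + 0.054 + 0.078 + 0.004 = 0.191.
P(X=C | Y=A) = 0.054/0.191 = 0.2827.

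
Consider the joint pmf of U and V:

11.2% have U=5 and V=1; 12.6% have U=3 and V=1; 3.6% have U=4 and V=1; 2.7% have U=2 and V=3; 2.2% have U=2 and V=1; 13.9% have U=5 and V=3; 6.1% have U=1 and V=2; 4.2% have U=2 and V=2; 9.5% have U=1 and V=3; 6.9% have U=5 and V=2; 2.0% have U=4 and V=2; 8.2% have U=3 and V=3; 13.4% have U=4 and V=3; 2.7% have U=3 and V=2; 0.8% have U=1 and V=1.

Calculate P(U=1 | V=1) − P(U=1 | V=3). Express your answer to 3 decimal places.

-0.173

P(V=1) = 0.008 + 0.022 + 0.126 + 0.036 + 0.112 = 0.304; P(U=1 | V=1) = 0.008/0.304 = 0.0263.
P(V=3) = 0.095 + 0.027 + 0.082 + 0.134 + 0.139 = 0.477; P(U=1 | V=3) = 0.095/0.477 = 0.1992.
Difference = -0.173.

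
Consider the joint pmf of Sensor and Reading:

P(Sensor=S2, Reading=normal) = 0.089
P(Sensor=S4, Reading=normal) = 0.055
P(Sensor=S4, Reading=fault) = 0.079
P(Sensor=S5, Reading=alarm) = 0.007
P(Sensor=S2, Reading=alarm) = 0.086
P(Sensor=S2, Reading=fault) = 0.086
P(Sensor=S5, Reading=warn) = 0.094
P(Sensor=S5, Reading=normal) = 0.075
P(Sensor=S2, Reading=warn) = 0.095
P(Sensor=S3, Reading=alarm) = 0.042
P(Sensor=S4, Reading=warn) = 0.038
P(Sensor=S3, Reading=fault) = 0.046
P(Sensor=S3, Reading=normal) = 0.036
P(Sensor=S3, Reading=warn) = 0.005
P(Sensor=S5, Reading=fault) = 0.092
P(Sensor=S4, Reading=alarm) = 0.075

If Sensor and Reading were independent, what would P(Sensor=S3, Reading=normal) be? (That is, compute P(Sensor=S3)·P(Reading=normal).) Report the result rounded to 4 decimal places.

P(Sensor=S3) = 0.036 + 0.005 + 0.042 + 0.046 = 0.129.
P(Reading=normal) = 0.089 + 0.036 + 0.055 + 0.075 = 0.255.
Product: 0.129 × 0.255 = 0.0329.

0.0329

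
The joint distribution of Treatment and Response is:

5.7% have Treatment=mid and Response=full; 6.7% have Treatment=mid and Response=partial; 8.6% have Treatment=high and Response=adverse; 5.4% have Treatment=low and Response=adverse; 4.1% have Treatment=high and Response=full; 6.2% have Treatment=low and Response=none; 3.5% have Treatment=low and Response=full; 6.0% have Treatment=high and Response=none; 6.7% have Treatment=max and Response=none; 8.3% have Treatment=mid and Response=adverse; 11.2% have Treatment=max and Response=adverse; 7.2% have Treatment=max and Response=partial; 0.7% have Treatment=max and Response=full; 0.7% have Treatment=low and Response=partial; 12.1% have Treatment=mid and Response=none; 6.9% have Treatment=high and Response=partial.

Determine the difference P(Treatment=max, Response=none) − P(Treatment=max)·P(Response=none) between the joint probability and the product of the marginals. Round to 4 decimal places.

-0.0130

P(Treatment=max) = 0.067 + 0.072 + 0.007 + 0.112 = 0.258.
P(Response=none) = 0.062 + 0.121 + 0.060 + 0.067 = 0.310.
P(Treatment=max, Response=none) − P(Treatment=max)P(Response=none) = 0.067 − 0.258×0.310 = -0.0130.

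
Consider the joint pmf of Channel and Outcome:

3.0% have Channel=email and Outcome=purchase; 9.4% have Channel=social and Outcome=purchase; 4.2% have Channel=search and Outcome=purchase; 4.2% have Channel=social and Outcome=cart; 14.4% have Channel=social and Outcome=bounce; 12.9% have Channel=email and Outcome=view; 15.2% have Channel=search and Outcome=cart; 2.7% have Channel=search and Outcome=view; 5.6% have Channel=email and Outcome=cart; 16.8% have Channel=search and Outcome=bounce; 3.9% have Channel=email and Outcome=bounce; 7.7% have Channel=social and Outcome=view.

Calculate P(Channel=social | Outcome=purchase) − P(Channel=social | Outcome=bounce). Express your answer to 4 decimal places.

0.1560

P(Outcome=purchase) = 0.030 + 0.042 + 0.094 = 0.166; P(Channel=social | Outcome=purchase) = 0.094/0.166 = 0.56627.
P(Outcome=bounce) = 0.039 + 0.168 + 0.144 = 0.351; P(Channel=social | Outcome=bounce) = 0.144/0.351 = 0.41026.
Difference = 0.1560.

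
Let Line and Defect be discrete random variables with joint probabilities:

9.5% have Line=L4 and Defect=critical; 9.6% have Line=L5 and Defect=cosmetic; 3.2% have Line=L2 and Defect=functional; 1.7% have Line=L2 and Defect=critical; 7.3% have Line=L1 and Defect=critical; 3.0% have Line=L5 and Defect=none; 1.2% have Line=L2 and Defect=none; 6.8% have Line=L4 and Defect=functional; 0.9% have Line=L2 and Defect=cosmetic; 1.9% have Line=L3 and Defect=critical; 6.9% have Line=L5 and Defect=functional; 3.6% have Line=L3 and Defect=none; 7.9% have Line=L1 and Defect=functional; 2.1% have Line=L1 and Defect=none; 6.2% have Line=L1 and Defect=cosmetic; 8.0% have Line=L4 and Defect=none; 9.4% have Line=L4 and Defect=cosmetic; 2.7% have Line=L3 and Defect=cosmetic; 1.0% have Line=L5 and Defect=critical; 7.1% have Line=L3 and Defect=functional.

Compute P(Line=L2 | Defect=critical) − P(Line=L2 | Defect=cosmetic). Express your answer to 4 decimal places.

0.0482

P(Defect=critical) = 0.073 + 0.017 + 0.019 + 0.095 + 0.010 = 0.214; P(Line=L2 | Defect=critical) = 0.017/0.214 = 0.07944.
P(Defect=cosmetic) = 0.062 + 0.009 + 0.027 + 0.094 + 0.096 = 0.288; P(Line=L2 | Defect=cosmetic) = 0.009/0.288 = 0.03125.
Difference = 0.0482.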